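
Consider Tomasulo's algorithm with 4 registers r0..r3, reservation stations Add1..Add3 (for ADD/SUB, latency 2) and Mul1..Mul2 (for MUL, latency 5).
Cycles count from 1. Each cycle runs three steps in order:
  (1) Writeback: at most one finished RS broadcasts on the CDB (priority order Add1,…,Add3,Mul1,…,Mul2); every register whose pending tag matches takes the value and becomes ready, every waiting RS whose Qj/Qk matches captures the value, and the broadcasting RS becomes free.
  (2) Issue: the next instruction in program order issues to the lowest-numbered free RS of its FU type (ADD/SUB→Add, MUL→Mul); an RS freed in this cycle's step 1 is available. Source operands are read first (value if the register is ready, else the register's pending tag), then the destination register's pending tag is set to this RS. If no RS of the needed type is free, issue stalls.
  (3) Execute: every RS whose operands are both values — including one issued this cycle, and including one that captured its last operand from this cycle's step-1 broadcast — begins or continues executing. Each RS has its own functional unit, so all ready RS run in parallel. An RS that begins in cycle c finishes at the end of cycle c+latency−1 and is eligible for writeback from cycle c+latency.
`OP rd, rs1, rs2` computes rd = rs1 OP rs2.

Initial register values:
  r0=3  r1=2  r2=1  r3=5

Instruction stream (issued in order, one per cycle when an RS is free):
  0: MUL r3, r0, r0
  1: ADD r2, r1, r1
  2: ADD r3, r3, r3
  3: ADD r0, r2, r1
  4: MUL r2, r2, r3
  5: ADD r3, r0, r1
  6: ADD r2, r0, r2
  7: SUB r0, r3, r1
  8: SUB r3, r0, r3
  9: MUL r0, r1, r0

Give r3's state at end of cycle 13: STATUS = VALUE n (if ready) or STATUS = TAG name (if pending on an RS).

cycle 1: issue MUL r3<-Mul1 // r0:3,r1:2,r2:1,r3:Mul1
cycle 2: issue ADD r2<-Add1 // r0:3,r1:2,r2:Add1,r3:Mul1
cycle 3: issue ADD r3<-Add2 // r0:3,r1:2,r2:Add1,r3:Add2
cycle 4: CDB Add1=4; issue ADD r0<-Add1 // r0:Add1,r1:2,r2:4,r3:Add2
cycle 5: issue MUL r2<-Mul2 // r0:Add1,r1:2,r2:Mul2,r3:Add2
cycle 6: CDB Add1=6; issue ADD r3<-Add1 // r0:6,r1:2,r2:Mul2,r3:Add1
cycle 7: CDB Mul1=9; issue ADD r2<-Add3 // r0:6,r1:2,r2:Add3,r3:Add1
cycle 8: CDB Add1=8; issue SUB r0<-Add1 // r0:Add1,r1:2,r2:Add3,r3:8
cycle 9: CDB Add2=18; issue SUB r3<-Add2 // r0:Add1,r1:2,r2:Add3,r3:Add2
cycle 10: CDB Add1=6; issue MUL r0<-Mul1 // r0:Mul1,r1:2,r2:Add3,r3:Add2
cycle 11: - // r0:Mul1,r1:2,r2:Add3,r3:Add2
cycle 12: CDB Add2=-2 // r0:Mul1,r1:2,r2:Add3,r3:-2
cycle 13: - // r0:Mul1,r1:2,r2:Add3,r3:-2

STATUS = VALUE -2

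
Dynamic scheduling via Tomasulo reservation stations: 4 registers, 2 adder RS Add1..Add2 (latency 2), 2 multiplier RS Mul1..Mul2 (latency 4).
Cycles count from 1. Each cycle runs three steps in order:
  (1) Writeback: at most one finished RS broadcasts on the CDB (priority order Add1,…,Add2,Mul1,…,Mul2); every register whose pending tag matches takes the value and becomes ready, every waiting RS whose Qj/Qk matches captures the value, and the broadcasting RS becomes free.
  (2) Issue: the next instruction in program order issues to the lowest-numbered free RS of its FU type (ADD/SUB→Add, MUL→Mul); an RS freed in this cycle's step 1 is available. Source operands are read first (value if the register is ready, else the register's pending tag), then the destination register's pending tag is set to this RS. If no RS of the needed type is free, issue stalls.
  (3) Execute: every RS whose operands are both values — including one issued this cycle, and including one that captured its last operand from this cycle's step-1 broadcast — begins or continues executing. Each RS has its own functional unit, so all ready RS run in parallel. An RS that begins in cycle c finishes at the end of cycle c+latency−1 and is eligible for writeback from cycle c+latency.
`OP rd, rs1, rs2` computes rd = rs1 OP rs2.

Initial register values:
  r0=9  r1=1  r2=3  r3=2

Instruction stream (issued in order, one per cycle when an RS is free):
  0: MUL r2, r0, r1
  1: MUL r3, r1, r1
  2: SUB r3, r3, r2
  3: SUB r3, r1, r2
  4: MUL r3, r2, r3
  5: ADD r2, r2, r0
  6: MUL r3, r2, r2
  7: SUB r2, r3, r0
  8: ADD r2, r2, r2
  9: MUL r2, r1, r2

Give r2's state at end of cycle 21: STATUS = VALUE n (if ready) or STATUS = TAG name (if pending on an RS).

  c1: issue MUL r2<-Mul1  regs: r0:9,r1:1,r2:Mul1,r3:2
  c2: issue MUL r3<-Mul2  regs: r0:9,r1:1,r2:Mul1,r3:Mul2
  c3: issue SUB r3<-Add1  regs: r0:9,r1:1,r2:Mul1,r3:Add1
  c4: issue SUB r3<-Add2  regs: r0:9,r1:1,r2:Mul1,r3:Add2
  c5: CDB Mul1=9; issue MUL r3<-Mul1  regs: r0:9,r1:1,r2:9,r3:Mul1
  c6: CDB Mul2=1; stall  regs: r0:9,r1:1,r2:9,r3:Mul1
  c7: CDB Add2=-8; issue ADD r2<-Add2  regs: r0:9,r1:1,r2:Add2,r3:Mul1
  c8: CDB Add1=-8; issue MUL r3<-Mul2  regs: r0:9,r1:1,r2:Add2,r3:Mul2
  c9: CDB Add2=18; issue SUB r2<-Add1  regs: r0:9,r1:1,r2:Add1,r3:Mul2
  c10: issue ADD r2<-Add2  regs: r0:9,r1:1,r2:Add2,r3:Mul2
  c11: CDB Mul1=-72; issue MUL r2<-Mul1  regs: r0:9,r1:1,r2:Mul1,r3:Mul2
  c12: -  regs: r0:9,r1:1,r2:Mul1,r3:Mul2
  c13: CDB Mul2=324  regs: r0:9,r1:1,r2:Mul1,r3:324
  c14: -  regs: r0:9,r1:1,r2:Mul1,r3:324
  c15: CDB Add1=315  regs: r0:9,r1:1,r2:Mul1,r3:324
  c16: -  regs: r0:9,r1:1,r2:Mul1,r3:324
  c17: CDB Add2=630  regs: r0:9,r1:1,r2:Mul1,r3:324
  c18: -  regs: r0:9,r1:1,r2:Mul1,r3:324
  c19: -  regs: r0:9,r1:1,r2:Mul1,r3:324
  c20: -  regs: r0:9,r1:1,r2:Mul1,r3:324
  c21: CDB Mul1=630  regs: r0:9,r1:1,r2:630,r3:324

STATUS = VALUE 630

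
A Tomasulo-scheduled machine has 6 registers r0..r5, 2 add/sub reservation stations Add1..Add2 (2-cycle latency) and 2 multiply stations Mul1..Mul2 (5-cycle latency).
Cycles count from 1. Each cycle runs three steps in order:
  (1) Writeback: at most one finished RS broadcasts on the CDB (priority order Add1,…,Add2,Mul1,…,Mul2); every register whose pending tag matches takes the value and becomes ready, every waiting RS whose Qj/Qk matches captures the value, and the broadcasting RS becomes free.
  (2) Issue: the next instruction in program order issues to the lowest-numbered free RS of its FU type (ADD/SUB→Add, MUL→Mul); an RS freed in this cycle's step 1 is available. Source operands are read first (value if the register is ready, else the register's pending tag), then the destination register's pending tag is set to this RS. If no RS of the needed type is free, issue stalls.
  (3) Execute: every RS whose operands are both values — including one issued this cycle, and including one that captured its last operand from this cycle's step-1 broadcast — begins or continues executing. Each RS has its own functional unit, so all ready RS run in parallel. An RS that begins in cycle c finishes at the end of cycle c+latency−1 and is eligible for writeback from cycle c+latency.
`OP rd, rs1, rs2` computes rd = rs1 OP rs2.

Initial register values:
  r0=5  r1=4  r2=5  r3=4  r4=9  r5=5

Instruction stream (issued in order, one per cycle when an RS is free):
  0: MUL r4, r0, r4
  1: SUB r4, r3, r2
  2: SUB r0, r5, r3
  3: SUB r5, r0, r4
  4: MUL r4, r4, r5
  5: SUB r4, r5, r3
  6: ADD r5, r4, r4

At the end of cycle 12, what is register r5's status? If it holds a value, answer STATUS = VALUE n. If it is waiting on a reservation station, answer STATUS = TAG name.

STATUS = VALUE -4

  c1: issue MUL r4<-Mul1  regs: r0:5,r1:4,r2:5,r3:4,r4:Mul1,r5:5
  c2: issue SUB r4<-Add1  regs: r0:5,r1:4,r2:5,r3:4,r4:Add1,r5:5
  c3: issue SUB r0<-Add2  regs: r0:Add2,r1:4,r2:5,r3:4,r4:Add1,r5:5
  c4: CDB Add1=-1; issue SUB r5<-Add1  regs: r0:Add2,r1:4,r2:5,r3:4,r4:-1,r5:Add1
  c5: CDB Add2=1; issue MUL r4<-Mul2  regs: r0:1,r1:4,r2:5,r3:4,r4:Mul2,r5:Add1
  c6: CDB Mul1=45; issue SUB r4<-Add2  regs: r0:1,r1:4,r2:5,r3:4,r4:Add2,r5:Add1
  c7: CDB Add1=2; issue ADD r5<-Add1  regs: r0:1,r1:4,r2:5,r3:4,r4:Add2,r5:Add1
  c8: -  regs: r0:1,r1:4,r2:5,r3:4,r4:Add2,r5:Add1
  c9: CDB Add2=-2  regs: r0:1,r1:4,r2:5,r3:4,r4:-2,r5:Add1
  c10: -  regs: r0:1,r1:4,r2:5,r3:4,r4:-2,r5:Add1
  c11: CDB Add1=-4  regs: r0:1,r1:4,r2:5,r3:4,r4:-2,r5:-4
  c12: CDB Mul2=-2  regs: r0:1,r1:4,r2:5,r3:4,r4:-2,r5:-4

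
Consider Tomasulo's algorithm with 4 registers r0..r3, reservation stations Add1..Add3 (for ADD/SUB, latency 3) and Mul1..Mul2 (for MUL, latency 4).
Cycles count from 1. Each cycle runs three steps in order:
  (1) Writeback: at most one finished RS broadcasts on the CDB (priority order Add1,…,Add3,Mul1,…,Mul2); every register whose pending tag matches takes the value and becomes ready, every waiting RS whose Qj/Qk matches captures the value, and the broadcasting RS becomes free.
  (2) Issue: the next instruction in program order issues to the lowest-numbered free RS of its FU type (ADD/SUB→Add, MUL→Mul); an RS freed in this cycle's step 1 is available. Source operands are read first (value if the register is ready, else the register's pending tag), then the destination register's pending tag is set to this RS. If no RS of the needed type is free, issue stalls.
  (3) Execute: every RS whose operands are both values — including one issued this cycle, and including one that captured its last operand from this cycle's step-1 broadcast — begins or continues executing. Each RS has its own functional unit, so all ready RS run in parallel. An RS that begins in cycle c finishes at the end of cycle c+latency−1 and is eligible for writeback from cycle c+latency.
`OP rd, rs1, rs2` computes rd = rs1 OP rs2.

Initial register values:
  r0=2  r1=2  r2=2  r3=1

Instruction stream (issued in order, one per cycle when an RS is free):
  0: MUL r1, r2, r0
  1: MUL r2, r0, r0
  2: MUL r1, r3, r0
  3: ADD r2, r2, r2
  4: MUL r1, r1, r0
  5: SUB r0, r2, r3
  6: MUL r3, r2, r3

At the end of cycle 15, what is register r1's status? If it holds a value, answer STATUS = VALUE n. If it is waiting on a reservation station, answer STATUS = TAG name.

STATUS = VALUE 4

c1: issue MUL r1<-Mul1 | r0:2,r1:Mul1,r2:2,r3:1
c2: issue MUL r2<-Mul2 | r0:2,r1:Mul1,r2:Mul2,r3:1
c3: stall | r0:2,r1:Mul1,r2:Mul2,r3:1
c4: stall | r0:2,r1:Mul1,r2:Mul2,r3:1
c5: CDB Mul1=4; issue MUL r1<-Mul1 | r0:2,r1:Mul1,r2:Mul2,r3:1
c6: CDB Mul2=4; issue ADD r2<-Add1 | r0:2,r1:Mul1,r2:Add1,r3:1
c7: issue MUL r1<-Mul2 | r0:2,r1:Mul2,r2:Add1,r3:1
c8: issue SUB r0<-Add2 | r0:Add2,r1:Mul2,r2:Add1,r3:1
c9: CDB Add1=8; stall | r0:Add2,r1:Mul2,r2:8,r3:1
c10: CDB Mul1=2; issue MUL r3<-Mul1 | r0:Add2,r1:Mul2,r2:8,r3:Mul1
c11: - | r0:Add2,r1:Mul2,r2:8,r3:Mul1
c12: CDB Add2=7 | r0:7,r1:Mul2,r2:8,r3:Mul1
c13: - | r0:7,r1:Mul2,r2:8,r3:Mul1
c14: CDB Mul1=8 | r0:7,r1:Mul2,r2:8,r3:8
c15: CDB Mul2=4 | r0:7,r1:4,r2:8,r3:8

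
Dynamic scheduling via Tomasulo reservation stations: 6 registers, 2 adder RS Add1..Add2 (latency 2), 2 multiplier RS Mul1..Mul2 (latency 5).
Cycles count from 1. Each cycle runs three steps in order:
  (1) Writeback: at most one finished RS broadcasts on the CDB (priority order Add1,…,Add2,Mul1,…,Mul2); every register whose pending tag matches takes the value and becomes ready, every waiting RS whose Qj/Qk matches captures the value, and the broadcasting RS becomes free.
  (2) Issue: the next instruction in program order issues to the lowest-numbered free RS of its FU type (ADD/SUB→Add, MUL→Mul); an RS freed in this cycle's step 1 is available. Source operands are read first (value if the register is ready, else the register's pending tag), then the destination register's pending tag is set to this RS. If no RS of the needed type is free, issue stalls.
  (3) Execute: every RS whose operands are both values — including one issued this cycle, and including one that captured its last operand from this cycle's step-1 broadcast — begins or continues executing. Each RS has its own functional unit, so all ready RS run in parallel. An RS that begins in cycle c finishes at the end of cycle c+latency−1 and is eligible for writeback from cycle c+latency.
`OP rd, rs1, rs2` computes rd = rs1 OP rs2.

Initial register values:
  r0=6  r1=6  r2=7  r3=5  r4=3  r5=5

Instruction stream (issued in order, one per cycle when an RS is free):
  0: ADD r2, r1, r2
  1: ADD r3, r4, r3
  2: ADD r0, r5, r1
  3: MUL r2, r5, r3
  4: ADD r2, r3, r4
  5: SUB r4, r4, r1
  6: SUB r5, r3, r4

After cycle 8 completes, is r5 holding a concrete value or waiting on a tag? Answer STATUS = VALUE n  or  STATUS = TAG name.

cycle 1: issue ADD r2<-Add1 // r0:6,r1:6,r2:Add1,r3:5,r4:3,r5:5
cycle 2: issue ADD r3<-Add2 // r0:6,r1:6,r2:Add1,r3:Add2,r4:3,r5:5
cycle 3: CDB Add1=13; issue ADD r0<-Add1 // r0:Add1,r1:6,r2:13,r3:Add2,r4:3,r5:5
cycle 4: CDB Add2=8; issue MUL r2<-Mul1 // r0:Add1,r1:6,r2:Mul1,r3:8,r4:3,r5:5
cycle 5: CDB Add1=11; issue ADD r2<-Add1 // r0:11,r1:6,r2:Add1,r3:8,r4:3,r5:5
cycle 6: issue SUB r4<-Add2 // r0:11,r1:6,r2:Add1,r3:8,r4:Add2,r5:5
cycle 7: CDB Add1=11; issue SUB r5<-Add1 // r0:11,r1:6,r2:11,r3:8,r4:Add2,r5:Add1
cycle 8: CDB Add2=-3 // r0:11,r1:6,r2:11,r3:8,r4:-3,r5:Add1

STATUS = TAG Add1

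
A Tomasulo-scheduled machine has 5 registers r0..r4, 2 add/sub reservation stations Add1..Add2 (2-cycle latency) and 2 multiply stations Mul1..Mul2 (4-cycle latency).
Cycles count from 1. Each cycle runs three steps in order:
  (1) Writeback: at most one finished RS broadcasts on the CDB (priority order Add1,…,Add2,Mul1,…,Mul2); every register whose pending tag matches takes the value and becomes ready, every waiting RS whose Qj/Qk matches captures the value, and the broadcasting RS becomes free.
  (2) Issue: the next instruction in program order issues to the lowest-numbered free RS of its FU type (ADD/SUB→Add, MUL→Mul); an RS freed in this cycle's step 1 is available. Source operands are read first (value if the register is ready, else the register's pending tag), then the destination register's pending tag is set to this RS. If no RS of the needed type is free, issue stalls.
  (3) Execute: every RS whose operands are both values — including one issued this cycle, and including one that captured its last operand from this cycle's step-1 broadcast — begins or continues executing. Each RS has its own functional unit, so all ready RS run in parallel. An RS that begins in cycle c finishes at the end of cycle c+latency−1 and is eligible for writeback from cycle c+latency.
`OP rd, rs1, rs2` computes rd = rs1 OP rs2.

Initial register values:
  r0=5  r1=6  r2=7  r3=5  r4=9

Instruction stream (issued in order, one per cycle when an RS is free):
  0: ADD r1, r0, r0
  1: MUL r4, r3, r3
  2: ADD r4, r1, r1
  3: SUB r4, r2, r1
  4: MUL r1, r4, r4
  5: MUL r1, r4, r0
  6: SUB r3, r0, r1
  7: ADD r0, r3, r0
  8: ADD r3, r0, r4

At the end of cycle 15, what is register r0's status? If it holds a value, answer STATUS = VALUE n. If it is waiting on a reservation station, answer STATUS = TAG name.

c1: issue ADD r1<-Add1 | r0:5,r1:Add1,r2:7,r3:5,r4:9
c2: issue MUL r4<-Mul1 | r0:5,r1:Add1,r2:7,r3:5,r4:Mul1
c3: CDB Add1=10; issue ADD r4<-Add1 | r0:5,r1:10,r2:7,r3:5,r4:Add1
c4: issue SUB r4<-Add2 | r0:5,r1:10,r2:7,r3:5,r4:Add2
c5: CDB Add1=20; issue MUL r1<-Mul2 | r0:5,r1:Mul2,r2:7,r3:5,r4:Add2
c6: CDB Add2=-3; stall | r0:5,r1:Mul2,r2:7,r3:5,r4:-3
c7: CDB Mul1=25; issue MUL r1<-Mul1 | r0:5,r1:Mul1,r2:7,r3:5,r4:-3
c8: issue SUB r3<-Add1 | r0:5,r1:Mul1,r2:7,r3:Add1,r4:-3
c9: issue ADD r0<-Add2 | r0:Add2,r1:Mul1,r2:7,r3:Add1,r4:-3
c10: CDB Mul2=9; stall | r0:Add2,r1:Mul1,r2:7,r3:Add1,r4:-3
c11: CDB Mul1=-15; stall | r0:Add2,r1:-15,r2:7,r3:Add1,r4:-3
c12: stall | r0:Add2,r1:-15,r2:7,r3:Add1,r4:-3
c13: CDB Add1=20; issue ADD r3<-Add1 | r0:Add2,r1:-15,r2:7,r3:Add1,r4:-3
c14: - | r0:Add2,r1:-15,r2:7,r3:Add1,r4:-3
c15: CDB Add2=25 | r0:25,r1:-15,r2:7,r3:Add1,r4:-3

STATUS = VALUE 25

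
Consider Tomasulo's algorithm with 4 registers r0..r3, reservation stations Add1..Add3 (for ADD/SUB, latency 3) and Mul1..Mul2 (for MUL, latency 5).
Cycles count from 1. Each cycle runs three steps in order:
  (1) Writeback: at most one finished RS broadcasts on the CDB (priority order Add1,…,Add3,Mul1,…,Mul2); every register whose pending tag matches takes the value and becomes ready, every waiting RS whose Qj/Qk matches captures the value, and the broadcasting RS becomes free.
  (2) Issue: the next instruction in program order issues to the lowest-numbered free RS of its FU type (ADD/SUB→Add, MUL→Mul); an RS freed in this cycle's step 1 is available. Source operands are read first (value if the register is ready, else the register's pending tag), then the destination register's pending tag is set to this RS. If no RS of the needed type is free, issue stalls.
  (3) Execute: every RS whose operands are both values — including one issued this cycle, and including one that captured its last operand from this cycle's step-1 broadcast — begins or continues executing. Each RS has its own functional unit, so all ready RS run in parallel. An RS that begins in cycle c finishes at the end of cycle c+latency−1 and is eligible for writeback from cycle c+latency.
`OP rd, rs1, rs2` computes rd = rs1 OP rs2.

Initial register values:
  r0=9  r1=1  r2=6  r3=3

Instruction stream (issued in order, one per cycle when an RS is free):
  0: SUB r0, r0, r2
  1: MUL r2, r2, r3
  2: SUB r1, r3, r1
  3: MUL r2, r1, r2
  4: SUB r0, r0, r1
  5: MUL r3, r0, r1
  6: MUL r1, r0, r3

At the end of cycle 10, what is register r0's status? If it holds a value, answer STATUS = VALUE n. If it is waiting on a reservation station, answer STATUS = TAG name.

STATUS = VALUE 1

c1: issue SUB r0<-Add1 | r0:Add1,r1:1,r2:6,r3:3
c2: issue MUL r2<-Mul1 | r0:Add1,r1:1,r2:Mul1,r3:3
c3: issue SUB r1<-Add2 | r0:Add1,r1:Add2,r2:Mul1,r3:3
c4: CDB Add1=3; issue MUL r2<-Mul2 | r0:3,r1:Add2,r2:Mul2,r3:3
c5: issue SUB r0<-Add1 | r0:Add1,r1:Add2,r2:Mul2,r3:3
c6: CDB Add2=2; stall | r0:Add1,r1:2,r2:Mul2,r3:3
c7: CDB Mul1=18; issue MUL r3<-Mul1 | r0:Add1,r1:2,r2:Mul2,r3:Mul1
c8: stall | r0:Add1,r1:2,r2:Mul2,r3:Mul1
c9: CDB Add1=1; stall | r0:1,r1:2,r2:Mul2,r3:Mul1
c10: stall | r0:1,r1:2,r2:Mul2,r3:Mul1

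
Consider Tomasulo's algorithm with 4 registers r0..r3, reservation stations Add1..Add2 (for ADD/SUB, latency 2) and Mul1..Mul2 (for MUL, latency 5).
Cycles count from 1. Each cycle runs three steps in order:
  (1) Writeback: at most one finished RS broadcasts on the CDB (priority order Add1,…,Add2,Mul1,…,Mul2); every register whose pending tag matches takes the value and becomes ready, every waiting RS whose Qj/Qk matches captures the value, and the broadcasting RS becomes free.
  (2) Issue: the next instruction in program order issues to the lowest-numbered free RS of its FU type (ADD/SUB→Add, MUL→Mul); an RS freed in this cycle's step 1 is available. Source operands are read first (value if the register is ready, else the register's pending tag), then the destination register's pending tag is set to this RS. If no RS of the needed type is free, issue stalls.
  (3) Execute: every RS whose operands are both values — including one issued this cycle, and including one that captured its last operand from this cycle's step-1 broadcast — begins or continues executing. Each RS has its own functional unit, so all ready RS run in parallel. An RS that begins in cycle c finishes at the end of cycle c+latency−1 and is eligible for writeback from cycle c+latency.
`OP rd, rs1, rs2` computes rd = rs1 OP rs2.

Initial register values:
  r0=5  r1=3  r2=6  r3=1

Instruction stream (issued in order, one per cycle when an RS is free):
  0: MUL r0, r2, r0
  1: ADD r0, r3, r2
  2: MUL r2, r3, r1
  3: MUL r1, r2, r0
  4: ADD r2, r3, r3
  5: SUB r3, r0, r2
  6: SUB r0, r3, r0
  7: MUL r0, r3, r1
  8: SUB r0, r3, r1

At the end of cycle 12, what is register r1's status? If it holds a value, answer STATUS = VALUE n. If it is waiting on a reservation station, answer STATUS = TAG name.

cycle 1: issue MUL r0<-Mul1 // r0:Mul1,r1:3,r2:6,r3:1
cycle 2: issue ADD r0<-Add1 // r0:Add1,r1:3,r2:6,r3:1
cycle 3: issue MUL r2<-Mul2 // r0:Add1,r1:3,r2:Mul2,r3:1
cycle 4: CDB Add1=7; stall // r0:7,r1:3,r2:Mul2,r3:1
cycle 5: stall // r0:7,r1:3,r2:Mul2,r3:1
cycle 6: CDB Mul1=30; issue MUL r1<-Mul1 // r0:7,r1:Mul1,r2:Mul2,r3:1
cycle 7: issue ADD r2<-Add1 // r0:7,r1:Mul1,r2:Add1,r3:1
cycle 8: CDB Mul2=3; issue SUB r3<-Add2 // r0:7,r1:Mul1,r2:Add1,r3:Add2
cycle 9: CDB Add1=2; issue SUB r0<-Add1 // r0:Add1,r1:Mul1,r2:2,r3:Add2
cycle 10: issue MUL r0<-Mul2 // r0:Mul2,r1:Mul1,r2:2,r3:Add2
cycle 11: CDB Add2=5; issue SUB r0<-Add2 // r0:Add2,r1:Mul1,r2:2,r3:5
cycle 12: - // r0:Add2,r1:Mul1,r2:2,r3:5

STATUS = TAG Mul1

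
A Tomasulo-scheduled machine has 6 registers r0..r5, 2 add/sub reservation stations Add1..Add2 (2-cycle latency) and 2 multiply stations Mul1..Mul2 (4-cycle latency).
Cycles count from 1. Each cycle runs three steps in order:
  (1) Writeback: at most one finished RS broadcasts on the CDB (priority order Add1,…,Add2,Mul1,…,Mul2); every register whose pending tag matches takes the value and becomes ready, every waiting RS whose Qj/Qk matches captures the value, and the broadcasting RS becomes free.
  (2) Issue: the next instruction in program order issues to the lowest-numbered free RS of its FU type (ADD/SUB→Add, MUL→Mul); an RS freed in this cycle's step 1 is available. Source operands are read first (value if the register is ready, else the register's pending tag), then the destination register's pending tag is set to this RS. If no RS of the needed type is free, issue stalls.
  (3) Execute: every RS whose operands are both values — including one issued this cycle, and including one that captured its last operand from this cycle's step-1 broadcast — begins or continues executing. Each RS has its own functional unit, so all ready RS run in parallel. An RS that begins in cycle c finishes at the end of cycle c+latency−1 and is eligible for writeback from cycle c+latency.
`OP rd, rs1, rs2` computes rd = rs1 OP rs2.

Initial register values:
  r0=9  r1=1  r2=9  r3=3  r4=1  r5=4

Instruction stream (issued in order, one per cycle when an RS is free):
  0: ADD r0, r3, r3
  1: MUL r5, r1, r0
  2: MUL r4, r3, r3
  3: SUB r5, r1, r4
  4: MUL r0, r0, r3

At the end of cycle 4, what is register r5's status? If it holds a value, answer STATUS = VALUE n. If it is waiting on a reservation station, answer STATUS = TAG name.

STATUS = TAG Add1

  c1: issue ADD r0<-Add1  regs: r0:Add1,r1:1,r2:9,r3:3,r4:1,r5:4
  c2: issue MUL r5<-Mul1  regs: r0:Add1,r1:1,r2:9,r3:3,r4:1,r5:Mul1
  c3: CDB Add1=6; issue MUL r4<-Mul2  regs: r0:6,r1:1,r2:9,r3:3,r4:Mul2,r5:Mul1
  c4: issue SUB r5<-Add1  regs: r0:6,r1:1,r2:9,r3:3,r4:Mul2,r5:Add1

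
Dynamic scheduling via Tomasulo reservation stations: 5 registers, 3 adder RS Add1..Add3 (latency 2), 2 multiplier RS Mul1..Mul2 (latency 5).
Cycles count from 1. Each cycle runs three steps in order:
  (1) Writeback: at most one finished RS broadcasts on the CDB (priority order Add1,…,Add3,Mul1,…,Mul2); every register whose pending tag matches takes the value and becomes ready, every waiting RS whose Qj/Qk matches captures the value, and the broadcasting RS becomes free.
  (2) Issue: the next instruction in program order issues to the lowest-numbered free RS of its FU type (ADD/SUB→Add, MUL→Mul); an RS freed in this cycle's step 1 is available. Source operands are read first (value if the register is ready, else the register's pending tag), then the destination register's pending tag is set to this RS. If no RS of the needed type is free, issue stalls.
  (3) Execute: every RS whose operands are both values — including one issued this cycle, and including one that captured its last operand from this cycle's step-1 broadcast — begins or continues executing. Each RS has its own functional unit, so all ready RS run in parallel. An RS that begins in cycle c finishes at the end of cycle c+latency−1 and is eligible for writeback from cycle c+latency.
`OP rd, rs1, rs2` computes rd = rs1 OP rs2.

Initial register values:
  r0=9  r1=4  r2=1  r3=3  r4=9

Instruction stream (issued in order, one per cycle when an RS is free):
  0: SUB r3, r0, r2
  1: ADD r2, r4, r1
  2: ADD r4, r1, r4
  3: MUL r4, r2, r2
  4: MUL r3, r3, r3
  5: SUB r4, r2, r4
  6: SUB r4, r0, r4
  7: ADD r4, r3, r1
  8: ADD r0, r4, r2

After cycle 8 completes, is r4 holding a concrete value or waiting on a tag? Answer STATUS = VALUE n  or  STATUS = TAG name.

c1: issue SUB r3<-Add1 | r0:9,r1:4,r2:1,r3:Add1,r4:9
c2: issue ADD r2<-Add2 | r0:9,r1:4,r2:Add2,r3:Add1,r4:9
c3: CDB Add1=8; issue ADD r4<-Add1 | r0:9,r1:4,r2:Add2,r3:8,r4:Add1
c4: CDB Add2=13; issue MUL r4<-Mul1 | r0:9,r1:4,r2:13,r3:8,r4:Mul1
c5: CDB Add1=13; issue MUL r3<-Mul2 | r0:9,r1:4,r2:13,r3:Mul2,r4:Mul1
c6: issue SUB r4<-Add1 | r0:9,r1:4,r2:13,r3:Mul2,r4:Add1
c7: issue SUB r4<-Add2 | r0:9,r1:4,r2:13,r3:Mul2,r4:Add2
c8: issue ADD r4<-Add3 | r0:9,r1:4,r2:13,r3:Mul2,r4:Add3

STATUS = TAG Add3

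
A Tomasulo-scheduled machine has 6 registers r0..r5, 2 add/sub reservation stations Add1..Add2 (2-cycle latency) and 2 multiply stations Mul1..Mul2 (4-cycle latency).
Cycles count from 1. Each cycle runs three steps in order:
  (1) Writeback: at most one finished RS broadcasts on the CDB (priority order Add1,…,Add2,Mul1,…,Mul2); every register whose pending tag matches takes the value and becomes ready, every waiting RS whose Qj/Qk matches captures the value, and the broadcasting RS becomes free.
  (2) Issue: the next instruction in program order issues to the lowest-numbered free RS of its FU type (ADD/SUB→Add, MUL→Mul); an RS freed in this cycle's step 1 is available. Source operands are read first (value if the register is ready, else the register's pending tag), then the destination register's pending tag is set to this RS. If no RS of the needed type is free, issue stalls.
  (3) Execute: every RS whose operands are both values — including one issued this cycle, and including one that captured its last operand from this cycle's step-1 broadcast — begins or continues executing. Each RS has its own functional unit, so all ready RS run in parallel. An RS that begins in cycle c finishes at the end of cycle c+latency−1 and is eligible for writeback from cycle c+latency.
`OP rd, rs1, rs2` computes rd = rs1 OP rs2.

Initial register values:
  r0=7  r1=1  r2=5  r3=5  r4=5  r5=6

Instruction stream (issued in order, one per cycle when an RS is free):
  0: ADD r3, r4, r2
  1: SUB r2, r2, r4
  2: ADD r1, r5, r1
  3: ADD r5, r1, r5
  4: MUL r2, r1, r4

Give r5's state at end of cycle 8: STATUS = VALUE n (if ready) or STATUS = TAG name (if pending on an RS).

STATUS = VALUE 13

cycle 1: issue ADD r3<-Add1 // r0:7,r1:1,r2:5,r3:Add1,r4:5,r5:6
cycle 2: issue SUB r2<-Add2 // r0:7,r1:1,r2:Add2,r3:Add1,r4:5,r5:6
cycle 3: CDB Add1=10; issue ADD r1<-Add1 // r0:7,r1:Add1,r2:Add2,r3:10,r4:5,r5:6
cycle 4: CDB Add2=0; issue ADD r5<-Add2 // r0:7,r1:Add1,r2:0,r3:10,r4:5,r5:Add2
cycle 5: CDB Add1=7; issue MUL r2<-Mul1 // r0:7,r1:7,r2:Mul1,r3:10,r4:5,r5:Add2
cycle 6: - // r0:7,r1:7,r2:Mul1,r3:10,r4:5,r5:Add2
cycle 7: CDB Add2=13 // r0:7,r1:7,r2:Mul1,r3:10,r4:5,r5:13
cycle 8: - // r0:7,r1:7,r2:Mul1,r3:10,r4:5,r5:13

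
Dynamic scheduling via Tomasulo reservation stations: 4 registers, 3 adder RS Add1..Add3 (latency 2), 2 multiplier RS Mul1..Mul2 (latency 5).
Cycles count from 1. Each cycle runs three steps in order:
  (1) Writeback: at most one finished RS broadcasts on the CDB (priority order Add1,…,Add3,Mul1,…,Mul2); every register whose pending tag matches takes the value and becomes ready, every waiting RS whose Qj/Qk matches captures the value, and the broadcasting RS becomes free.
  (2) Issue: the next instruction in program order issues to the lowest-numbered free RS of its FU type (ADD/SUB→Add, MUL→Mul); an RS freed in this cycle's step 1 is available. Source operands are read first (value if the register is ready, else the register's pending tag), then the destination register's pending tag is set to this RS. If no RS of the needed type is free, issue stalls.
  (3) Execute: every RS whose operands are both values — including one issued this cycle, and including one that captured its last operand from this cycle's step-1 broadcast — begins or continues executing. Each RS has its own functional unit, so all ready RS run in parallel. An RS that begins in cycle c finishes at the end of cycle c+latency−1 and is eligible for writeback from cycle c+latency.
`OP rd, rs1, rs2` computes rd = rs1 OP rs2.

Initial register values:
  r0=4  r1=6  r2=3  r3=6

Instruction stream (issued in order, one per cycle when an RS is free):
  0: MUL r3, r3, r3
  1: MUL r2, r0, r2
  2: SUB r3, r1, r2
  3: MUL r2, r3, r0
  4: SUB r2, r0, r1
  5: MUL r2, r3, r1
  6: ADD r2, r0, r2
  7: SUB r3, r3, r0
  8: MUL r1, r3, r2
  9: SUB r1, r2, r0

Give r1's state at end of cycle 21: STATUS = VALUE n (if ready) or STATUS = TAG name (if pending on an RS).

STATUS = VALUE -36

cycle 1: issue MUL r3<-Mul1 // r0:4,r1:6,r2:3,r3:Mul1
cycle 2: issue MUL r2<-Mul2 // r0:4,r1:6,r2:Mul2,r3:Mul1
cycle 3: issue SUB r3<-Add1 // r0:4,r1:6,r2:Mul2,r3:Add1
cycle 4: stall // r0:4,r1:6,r2:Mul2,r3:Add1
cycle 5: stall // r0:4,r1:6,r2:Mul2,r3:Add1
cycle 6: CDB Mul1=36; issue MUL r2<-Mul1 // r0:4,r1:6,r2:Mul1,r3:Add1
cycle 7: CDB Mul2=12; issue SUB r2<-Add2 // r0:4,r1:6,r2:Add2,r3:Add1
cycle 8: issue MUL r2<-Mul2 // r0:4,r1:6,r2:Mul2,r3:Add1
cycle 9: CDB Add1=-6; issue ADD r2<-Add1 // r0:4,r1:6,r2:Add1,r3:-6
cycle 10: CDB Add2=-2; issue SUB r3<-Add2 // r0:4,r1:6,r2:Add1,r3:Add2
cycle 11: stall // r0:4,r1:6,r2:Add1,r3:Add2
cycle 12: CDB Add2=-10; stall // r0:4,r1:6,r2:Add1,r3:-10
cycle 13: stall // r0:4,r1:6,r2:Add1,r3:-10
cycle 14: CDB Mul1=-24; issue MUL r1<-Mul1 // r0:4,r1:Mul1,r2:Add1,r3:-10
cycle 15: CDB Mul2=-36; issue SUB r1<-Add2 // r0:4,r1:Add2,r2:Add1,r3:-10
cycle 16: - // r0:4,r1:Add2,r2:Add1,r3:-10
cycle 17: CDB Add1=-32 // r0:4,r1:Add2,r2:-32,r3:-10
cycle 18: - // r0:4,r1:Add2,r2:-32,r3:-10
cycle 19: CDB Add2=-36 // r0:4,r1:-36,r2:-32,r3:-10
cycle 20: - // r0:4,r1:-36,r2:-32,r3:-10
cycle 21: - // r0:4,r1:-36,r2:-32,r3:-10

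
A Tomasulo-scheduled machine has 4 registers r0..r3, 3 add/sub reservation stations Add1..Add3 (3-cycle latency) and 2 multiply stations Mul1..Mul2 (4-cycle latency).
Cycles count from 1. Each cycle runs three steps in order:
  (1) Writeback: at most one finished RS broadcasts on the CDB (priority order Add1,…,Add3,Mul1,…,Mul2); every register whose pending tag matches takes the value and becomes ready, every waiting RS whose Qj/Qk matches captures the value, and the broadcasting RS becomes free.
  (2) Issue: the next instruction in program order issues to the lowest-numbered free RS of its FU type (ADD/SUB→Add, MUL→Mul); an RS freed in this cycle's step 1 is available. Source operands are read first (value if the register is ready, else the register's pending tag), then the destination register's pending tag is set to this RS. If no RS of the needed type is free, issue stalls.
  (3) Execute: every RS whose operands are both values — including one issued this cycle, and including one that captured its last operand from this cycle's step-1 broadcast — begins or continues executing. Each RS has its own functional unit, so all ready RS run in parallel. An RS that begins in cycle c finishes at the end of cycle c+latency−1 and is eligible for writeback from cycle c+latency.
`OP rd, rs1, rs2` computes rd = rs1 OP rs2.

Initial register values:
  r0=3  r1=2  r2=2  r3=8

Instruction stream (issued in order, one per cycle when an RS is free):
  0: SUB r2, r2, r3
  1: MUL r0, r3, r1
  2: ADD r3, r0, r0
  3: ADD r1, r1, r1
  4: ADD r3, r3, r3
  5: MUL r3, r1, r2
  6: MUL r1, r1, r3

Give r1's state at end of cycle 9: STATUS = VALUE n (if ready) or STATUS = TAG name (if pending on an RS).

STATUS = TAG Mul2

cycle 1: issue SUB r2<-Add1 // r0:3,r1:2,r2:Add1,r3:8
cycle 2: issue MUL r0<-Mul1 // r0:Mul1,r1:2,r2:Add1,r3:8
cycle 3: issue ADD r3<-Add2 // r0:Mul1,r1:2,r2:Add1,r3:Add2
cycle 4: CDB Add1=-6; issue ADD r1<-Add1 // r0:Mul1,r1:Add1,r2:-6,r3:Add2
cycle 5: issue ADD r3<-Add3 // r0:Mul1,r1:Add1,r2:-6,r3:Add3
cycle 6: CDB Mul1=16; issue MUL r3<-Mul1 // r0:16,r1:Add1,r2:-6,r3:Mul1
cycle 7: CDB Add1=4; issue MUL r1<-Mul2 // r0:16,r1:Mul2,r2:-6,r3:Mul1
cycle 8: - // r0:16,r1:Mul2,r2:-6,r3:Mul1
cycle 9: CDB Add2=32 // r0:16,r1:Mul2,r2:-6,r3:Mul1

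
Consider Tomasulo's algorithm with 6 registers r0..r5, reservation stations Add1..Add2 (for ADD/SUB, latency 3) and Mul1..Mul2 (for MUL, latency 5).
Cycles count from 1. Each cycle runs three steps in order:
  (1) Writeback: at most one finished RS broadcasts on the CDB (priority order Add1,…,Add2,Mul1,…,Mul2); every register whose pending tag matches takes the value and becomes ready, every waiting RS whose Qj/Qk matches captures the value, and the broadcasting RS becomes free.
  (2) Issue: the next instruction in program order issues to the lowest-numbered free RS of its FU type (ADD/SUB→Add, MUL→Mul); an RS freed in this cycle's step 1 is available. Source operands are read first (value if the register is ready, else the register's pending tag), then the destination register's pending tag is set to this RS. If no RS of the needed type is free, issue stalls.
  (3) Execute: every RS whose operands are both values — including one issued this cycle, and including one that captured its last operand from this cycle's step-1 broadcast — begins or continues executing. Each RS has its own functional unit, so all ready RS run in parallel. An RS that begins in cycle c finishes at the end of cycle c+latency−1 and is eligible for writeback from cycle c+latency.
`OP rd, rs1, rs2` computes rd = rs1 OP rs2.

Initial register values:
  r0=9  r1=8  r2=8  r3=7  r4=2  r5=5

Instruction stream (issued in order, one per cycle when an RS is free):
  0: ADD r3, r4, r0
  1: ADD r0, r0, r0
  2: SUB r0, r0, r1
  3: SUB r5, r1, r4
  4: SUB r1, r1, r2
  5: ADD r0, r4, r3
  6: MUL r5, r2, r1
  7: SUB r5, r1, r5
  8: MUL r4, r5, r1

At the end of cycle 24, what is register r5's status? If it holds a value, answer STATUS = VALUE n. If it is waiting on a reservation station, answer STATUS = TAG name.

c1: issue ADD r3<-Add1 | r0:9,r1:8,r2:8,r3:Add1,r4:2,r5:5
c2: issue ADD r0<-Add2 | r0:Add2,r1:8,r2:8,r3:Add1,r4:2,r5:5
c3: stall | r0:Add2,r1:8,r2:8,r3:Add1,r4:2,r5:5
c4: CDB Add1=11; issue SUB r0<-Add1 | r0:Add1,r1:8,r2:8,r3:11,r4:2,r5:5
c5: CDB Add2=18; issue SUB r5<-Add2 | r0:Add1,r1:8,r2:8,r3:11,r4:2,r5:Add2
c6: stall | r0:Add1,r1:8,r2:8,r3:11,r4:2,r5:Add2
c7: stall | r0:Add1,r1:8,r2:8,r3:11,r4:2,r5:Add2
c8: CDB Add1=10; issue SUB r1<-Add1 | r0:10,r1:Add1,r2:8,r3:11,r4:2,r5:Add2
c9: CDB Add2=6; issue ADD r0<-Add2 | r0:Add2,r1:Add1,r2:8,r3:11,r4:2,r5:6
c10: issue MUL r5<-Mul1 | r0:Add2,r1:Add1,r2:8,r3:11,r4:2,r5:Mul1
c11: CDB Add1=0; issue SUB r5<-Add1 | r0:Add2,r1:0,r2:8,r3:11,r4:2,r5:Add1
c12: CDB Add2=13; issue MUL r4<-Mul2 | r0:13,r1:0,r2:8,r3:11,r4:Mul2,r5:Add1
c13: - | r0:13,r1:0,r2:8,r3:11,r4:Mul2,r5:Add1
c14: - | r0:13,r1:0,r2:8,r3:11,r4:Mul2,r5:Add1
c15: - | r0:13,r1:0,r2:8,r3:11,r4:Mul2,r5:Add1
c16: CDB Mul1=0 | r0:13,r1:0,r2:8,r3:11,r4:Mul2,r5:Add1
c17: - | r0:13,r1:0,r2:8,r3:11,r4:Mul2,r5:Add1
c18: - | r0:13,r1:0,r2:8,r3:11,r4:Mul2,r5:Add1
c19: CDB Add1=0 | r0:13,r1:0,r2:8,r3:11,r4:Mul2,r5:0
c20: - | r0:13,r1:0,r2:8,r3:11,r4:Mul2,r5:0
c21: - | r0:13,r1:0,r2:8,r3:11,r4:Mul2,r5:0
c22: - | r0:13,r1:0,r2:8,r3:11,r4:Mul2,r5:0
c23: - | r0:13,r1:0,r2:8,r3:11,r4:Mul2,r5:0
c24: CDB Mul2=0 | r0:13,r1:0,r2:8,r3:11,r4:0,r5:0

STATUS = VALUE 0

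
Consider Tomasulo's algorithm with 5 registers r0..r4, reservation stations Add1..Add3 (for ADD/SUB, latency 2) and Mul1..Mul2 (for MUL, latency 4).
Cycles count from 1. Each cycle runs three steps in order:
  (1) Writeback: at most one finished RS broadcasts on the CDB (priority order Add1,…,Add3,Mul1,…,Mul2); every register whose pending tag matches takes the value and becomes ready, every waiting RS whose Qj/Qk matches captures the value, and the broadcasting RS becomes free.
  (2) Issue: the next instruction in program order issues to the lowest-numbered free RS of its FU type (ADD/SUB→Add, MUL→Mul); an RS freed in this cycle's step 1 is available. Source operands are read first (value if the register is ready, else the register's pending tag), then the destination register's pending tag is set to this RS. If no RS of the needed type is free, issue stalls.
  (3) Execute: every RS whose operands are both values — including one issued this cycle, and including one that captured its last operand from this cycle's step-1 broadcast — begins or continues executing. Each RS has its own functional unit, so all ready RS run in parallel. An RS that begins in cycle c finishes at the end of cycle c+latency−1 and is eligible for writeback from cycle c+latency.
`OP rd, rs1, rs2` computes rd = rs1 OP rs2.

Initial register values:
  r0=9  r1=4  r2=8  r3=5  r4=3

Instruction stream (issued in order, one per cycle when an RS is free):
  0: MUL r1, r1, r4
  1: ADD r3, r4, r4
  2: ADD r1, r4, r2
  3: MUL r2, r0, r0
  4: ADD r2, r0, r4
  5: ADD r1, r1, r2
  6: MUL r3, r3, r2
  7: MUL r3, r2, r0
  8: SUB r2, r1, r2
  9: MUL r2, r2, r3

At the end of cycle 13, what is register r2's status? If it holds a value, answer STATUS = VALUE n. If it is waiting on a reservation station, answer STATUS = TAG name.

STATUS = TAG Mul1

cycle 1: issue MUL r1<-Mul1 // r0:9,r1:Mul1,r2:8,r3:5,r4:3
cycle 2: issue ADD r3<-Add1 // r0:9,r1:Mul1,r2:8,r3:Add1,r4:3
cycle 3: issue ADD r1<-Add2 // r0:9,r1:Add2,r2:8,r3:Add1,r4:3
cycle 4: CDB Add1=6; issue MUL r2<-Mul2 // r0:9,r1:Add2,r2:Mul2,r3:6,r4:3
cycle 5: CDB Add2=11; issue ADD r2<-Add1 // r0:9,r1:11,r2:Add1,r3:6,r4:3
cycle 6: CDB Mul1=12; issue ADD r1<-Add2 // r0:9,r1:Add2,r2:Add1,r3:6,r4:3
cycle 7: CDB Add1=12; issue MUL r3<-Mul1 // r0:9,r1:Add2,r2:12,r3:Mul1,r4:3
cycle 8: CDB Mul2=81; issue MUL r3<-Mul2 // r0:9,r1:Add2,r2:12,r3:Mul2,r4:3
cycle 9: CDB Add2=23; issue SUB r2<-Add1 // r0:9,r1:23,r2:Add1,r3:Mul2,r4:3
cycle 10: stall // r0:9,r1:23,r2:Add1,r3:Mul2,r4:3
cycle 11: CDB Add1=11; stall // r0:9,r1:23,r2:11,r3:Mul2,r4:3
cycle 12: CDB Mul1=72; issue MUL r2<-Mul1 // r0:9,r1:23,r2:Mul1,r3:Mul2,r4:3
cycle 13: CDB Mul2=108 // r0:9,r1:23,r2:Mul1,r3:108,r4:3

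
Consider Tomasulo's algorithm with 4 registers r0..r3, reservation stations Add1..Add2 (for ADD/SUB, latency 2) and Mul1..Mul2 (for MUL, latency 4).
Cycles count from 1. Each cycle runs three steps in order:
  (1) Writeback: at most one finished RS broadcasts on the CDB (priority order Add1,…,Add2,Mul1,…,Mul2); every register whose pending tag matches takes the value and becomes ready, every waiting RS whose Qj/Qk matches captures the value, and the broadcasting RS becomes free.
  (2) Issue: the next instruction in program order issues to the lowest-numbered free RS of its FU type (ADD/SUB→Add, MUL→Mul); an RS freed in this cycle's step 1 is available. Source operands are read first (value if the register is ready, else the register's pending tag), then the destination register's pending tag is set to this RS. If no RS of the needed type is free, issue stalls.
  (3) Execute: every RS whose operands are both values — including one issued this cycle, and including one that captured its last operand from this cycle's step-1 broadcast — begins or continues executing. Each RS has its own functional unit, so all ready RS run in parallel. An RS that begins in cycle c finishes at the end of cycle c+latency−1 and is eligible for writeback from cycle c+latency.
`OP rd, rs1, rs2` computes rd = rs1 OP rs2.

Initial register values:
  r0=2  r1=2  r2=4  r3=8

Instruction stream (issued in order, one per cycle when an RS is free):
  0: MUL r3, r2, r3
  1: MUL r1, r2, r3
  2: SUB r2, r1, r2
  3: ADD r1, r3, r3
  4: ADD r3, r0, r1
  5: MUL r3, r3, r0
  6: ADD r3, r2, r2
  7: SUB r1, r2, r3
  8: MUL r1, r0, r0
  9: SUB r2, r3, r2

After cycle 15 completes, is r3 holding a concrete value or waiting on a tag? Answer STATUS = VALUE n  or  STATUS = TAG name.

c1: issue MUL r3<-Mul1 | r0:2,r1:2,r2:4,r3:Mul1
c2: issue MUL r1<-Mul2 | r0:2,r1:Mul2,r2:4,r3:Mul1
c3: issue SUB r2<-Add1 | r0:2,r1:Mul2,r2:Add1,r3:Mul1
c4: issue ADD r1<-Add2 | r0:2,r1:Add2,r2:Add1,r3:Mul1
c5: CDB Mul1=32; stall | r0:2,r1:Add2,r2:Add1,r3:32
c6: stall | r0:2,r1:Add2,r2:Add1,r3:32
c7: CDB Add2=64; issue ADD r3<-Add2 | r0:2,r1:64,r2:Add1,r3:Add2
c8: issue MUL r3<-Mul1 | r0:2,r1:64,r2:Add1,r3:Mul1
c9: CDB Add2=66; issue ADD r3<-Add2 | r0:2,r1:64,r2:Add1,r3:Add2
c10: CDB Mul2=128; stall | r0:2,r1:64,r2:Add1,r3:Add2
c11: stall | r0:2,r1:64,r2:Add1,r3:Add2
c12: CDB Add1=124; issue SUB r1<-Add1 | r0:2,r1:Add1,r2:124,r3:Add2
c13: CDB Mul1=132; issue MUL r1<-Mul1 | r0:2,r1:Mul1,r2:124,r3:Add2
c14: CDB Add2=248; issue SUB r2<-Add2 | r0:2,r1:Mul1,r2:Add2,r3:248
c15: - | r0:2,r1:Mul1,r2:Add2,r3:248

STATUS = VALUE 248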